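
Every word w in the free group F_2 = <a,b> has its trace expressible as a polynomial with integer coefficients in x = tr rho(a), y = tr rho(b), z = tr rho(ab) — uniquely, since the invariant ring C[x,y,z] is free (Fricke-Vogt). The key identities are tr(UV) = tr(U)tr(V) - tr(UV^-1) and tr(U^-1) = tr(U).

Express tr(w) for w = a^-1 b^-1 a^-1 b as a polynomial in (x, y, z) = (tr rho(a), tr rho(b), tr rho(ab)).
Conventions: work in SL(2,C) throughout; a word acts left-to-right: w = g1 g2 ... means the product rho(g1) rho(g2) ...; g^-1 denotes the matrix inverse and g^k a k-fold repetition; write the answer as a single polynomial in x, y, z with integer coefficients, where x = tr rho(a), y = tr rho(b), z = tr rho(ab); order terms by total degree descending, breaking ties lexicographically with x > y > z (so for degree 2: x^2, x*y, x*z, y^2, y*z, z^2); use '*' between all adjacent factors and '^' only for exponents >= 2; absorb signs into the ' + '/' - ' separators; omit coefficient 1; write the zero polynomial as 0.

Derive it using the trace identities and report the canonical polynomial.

x*y*z - y^2 - z^2 + 2

trace(a^-1) = trace(a) = x
trace(a b a) = trace(a)*trace(b a) - trace(b) = x*z - y
trace(a b a b) = trace(b a)*trace(b a) - trace(1)   [split at repeated b] = z^2 - 2
trace(b a b^-1 a) = trace(a b a)*trace(b) - trace(a b a b) = x*y*z - y^2 - z^2 + 2
and trace(b^-1 a^-1 b a) = trace(b a b^-1)*trace(a) - trace(b a b^-1 a) = -x*y*z + x^2 + y^2 + z^2 - 2
trace(a^-1 b^-1 a^-1 b) = trace(b^-1 a^-1 b)*trace(a) - trace(b^-1 a^-1 b a) = x*y*z - y^2 - z^2 + 2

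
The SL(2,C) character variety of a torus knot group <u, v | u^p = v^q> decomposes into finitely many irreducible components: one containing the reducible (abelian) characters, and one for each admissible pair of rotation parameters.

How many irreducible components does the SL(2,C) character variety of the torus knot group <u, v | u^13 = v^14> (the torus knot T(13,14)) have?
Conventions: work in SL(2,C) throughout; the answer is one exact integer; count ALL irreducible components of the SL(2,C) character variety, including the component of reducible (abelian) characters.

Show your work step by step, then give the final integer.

79

For T(13,14): irreducibility forces the central element u^13 = v^14 to one of +I, -I.
On an irreducible component, tr(u) is locked at 2*cos(pi*alpha/13) for some alpha in 1..12, and tr(v) at 2*cos(pi*beta/14) for some beta in 1..13.
The two central values (-1)^alpha I and (-1)^beta I must be the same matrix, so alpha and beta share a parity.
count pairs: odd alpha (6 choices) x odd beta (7), plus even alpha (6) x even beta (6): 6*7 + 6*6 = 78.
components with irreducible characters: 78; plus the single component of reducible (abelian) characters: total 79.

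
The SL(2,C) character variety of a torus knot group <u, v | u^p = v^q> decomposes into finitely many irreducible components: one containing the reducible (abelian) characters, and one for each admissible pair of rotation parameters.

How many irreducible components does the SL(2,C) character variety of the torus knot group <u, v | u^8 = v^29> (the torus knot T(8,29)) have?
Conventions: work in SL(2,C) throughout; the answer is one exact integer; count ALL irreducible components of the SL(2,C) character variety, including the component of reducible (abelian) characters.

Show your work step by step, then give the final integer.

Gamma = < u, v | u^8 = v^29 > (torus knot T(8,29)); the central element u^8 = v^29 acts as +I or -I in any irreducible SL(2,C) representation.
On an irreducible component, tr(u) is locked at 2*cos(pi*alpha/8) for some alpha in 1..7, and tr(v) at 2*cos(pi*beta/29) for some beta in 1..28.
u^8 = (-1)^alpha I and v^29 = (-1)^beta I must agree, so alpha and beta have equal parity.
Counting: 4 odd alphas x 14 odd betas + 3 even alphas x 14 even betas = 56 + 42 = 98.
Total: 98 irreducible-character components + 1 reducible (abelian) component = 99.

99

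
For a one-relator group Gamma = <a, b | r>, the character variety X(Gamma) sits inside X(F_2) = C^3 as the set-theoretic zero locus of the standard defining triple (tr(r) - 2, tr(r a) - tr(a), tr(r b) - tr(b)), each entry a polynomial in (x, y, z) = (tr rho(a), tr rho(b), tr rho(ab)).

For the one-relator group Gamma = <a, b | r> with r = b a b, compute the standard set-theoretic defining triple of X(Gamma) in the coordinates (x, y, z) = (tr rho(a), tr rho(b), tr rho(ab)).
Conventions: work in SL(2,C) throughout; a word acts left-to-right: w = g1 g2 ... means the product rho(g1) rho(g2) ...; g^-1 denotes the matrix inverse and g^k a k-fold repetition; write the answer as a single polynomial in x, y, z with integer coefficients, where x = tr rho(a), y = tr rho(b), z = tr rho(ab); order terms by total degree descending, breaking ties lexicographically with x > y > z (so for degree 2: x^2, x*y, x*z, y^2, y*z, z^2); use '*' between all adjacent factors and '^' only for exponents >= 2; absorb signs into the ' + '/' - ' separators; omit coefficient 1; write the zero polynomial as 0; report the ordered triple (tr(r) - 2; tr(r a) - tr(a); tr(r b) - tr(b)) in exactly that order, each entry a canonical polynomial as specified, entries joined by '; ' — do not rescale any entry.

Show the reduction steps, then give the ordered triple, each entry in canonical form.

tr(b a b) = tr(b) tr(a b) - tr(a)   [square of b] = y*z - x
use: tr(b a b a) = tr(b a) tr(b a) - tr(1) = z^2 - 2
apply: tr(b a b^2) = tr(b) tr(a b^2) - tr(a b) = y^2*z - x*y - z
assemble the triple (tr(r) - 2; tr(r a) - x; tr(r b) - y)

y*z - x - 2; z^2 - x - 2; y^2*z - x*y - y - z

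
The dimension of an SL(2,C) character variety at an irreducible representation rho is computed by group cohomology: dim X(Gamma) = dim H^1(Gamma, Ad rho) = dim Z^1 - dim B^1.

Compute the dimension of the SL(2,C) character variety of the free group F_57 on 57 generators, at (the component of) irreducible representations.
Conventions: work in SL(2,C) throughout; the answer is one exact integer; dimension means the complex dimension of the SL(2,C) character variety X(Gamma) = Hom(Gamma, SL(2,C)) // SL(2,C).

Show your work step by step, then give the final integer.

168

Here Gamma is free of rank 57 — no relator constrains a cocycle.
A cocycle picks one sl_2 vector per generator freely, giving dim Z^1 = 3*57 = 171.
Irreducibility makes the coboundary map sl_2 -> Z^1 injective (trivial centralizer), so dim B^1 = 3.
dim X = dim H^1 = dim Z^1 - dim B^1 = 171 - 3 = 168.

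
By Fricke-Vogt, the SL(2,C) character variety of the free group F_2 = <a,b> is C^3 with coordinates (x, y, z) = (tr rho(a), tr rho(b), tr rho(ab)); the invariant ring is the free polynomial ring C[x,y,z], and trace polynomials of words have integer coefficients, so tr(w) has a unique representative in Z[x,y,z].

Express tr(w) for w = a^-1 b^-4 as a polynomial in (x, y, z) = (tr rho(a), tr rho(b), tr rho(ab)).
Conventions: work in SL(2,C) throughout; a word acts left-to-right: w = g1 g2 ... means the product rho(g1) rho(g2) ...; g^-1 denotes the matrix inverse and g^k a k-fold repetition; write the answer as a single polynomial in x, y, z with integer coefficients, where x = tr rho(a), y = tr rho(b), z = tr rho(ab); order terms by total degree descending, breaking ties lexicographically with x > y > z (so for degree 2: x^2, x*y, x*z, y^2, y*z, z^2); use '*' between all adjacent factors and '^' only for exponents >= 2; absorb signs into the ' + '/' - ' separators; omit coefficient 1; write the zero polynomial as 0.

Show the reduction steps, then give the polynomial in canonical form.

y^3*z - x*y^2 - 2*y*z + x

trace(b^-1) = trace(b) = y
trace(b^-1 a) = trace(a) * trace(b) - trace(a b) = x*y - z
next, trace(a^-1 b^-1) = trace(b^-1) * trace(a) - trace(b^-1 a) = z
trace(b^-1 a^-1 b^-1) = trace(a^-1 b^-1) * trace(b) - trace(a^-1) = y*z - x
and trace(b^-2 a^-1 b^-1) = trace(b^-1 a^-1 b^-1) * trace(b) - trace(b^-1 a^-1) = y^2*z - x*y - z
trace(a^-1 b^-4) = trace(b^-2 a^-1 b^-1) * trace(b) - trace(b^-2 a^-1) = y^3*z - x*y^2 - 2*y*z + x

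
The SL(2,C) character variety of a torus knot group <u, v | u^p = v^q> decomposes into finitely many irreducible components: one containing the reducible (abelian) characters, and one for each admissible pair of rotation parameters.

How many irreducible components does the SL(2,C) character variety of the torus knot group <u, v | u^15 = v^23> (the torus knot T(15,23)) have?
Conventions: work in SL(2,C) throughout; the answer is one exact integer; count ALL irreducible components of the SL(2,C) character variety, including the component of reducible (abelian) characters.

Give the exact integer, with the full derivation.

In the torus knot group T(15,23), u^15 = v^23 is central, so an irreducible representation sends it to +I or -I (Schur).
This locks tr(u) to 2*cos(pi*alpha/15), alpha in 1..14, and tr(v) to 2*cos(pi*beta/23), beta in 1..22, on each component of irreducible characters.
Consistency of u^15 = (-1)^alpha I with v^23 = (-1)^beta I forces alpha = beta (mod 2).
Enumerate parity-matched pairs: 7*11 odd-odd plus 7*11 even-even gives 154.
Total: 154 irreducible-character components + 1 reducible (abelian) component = 155.

155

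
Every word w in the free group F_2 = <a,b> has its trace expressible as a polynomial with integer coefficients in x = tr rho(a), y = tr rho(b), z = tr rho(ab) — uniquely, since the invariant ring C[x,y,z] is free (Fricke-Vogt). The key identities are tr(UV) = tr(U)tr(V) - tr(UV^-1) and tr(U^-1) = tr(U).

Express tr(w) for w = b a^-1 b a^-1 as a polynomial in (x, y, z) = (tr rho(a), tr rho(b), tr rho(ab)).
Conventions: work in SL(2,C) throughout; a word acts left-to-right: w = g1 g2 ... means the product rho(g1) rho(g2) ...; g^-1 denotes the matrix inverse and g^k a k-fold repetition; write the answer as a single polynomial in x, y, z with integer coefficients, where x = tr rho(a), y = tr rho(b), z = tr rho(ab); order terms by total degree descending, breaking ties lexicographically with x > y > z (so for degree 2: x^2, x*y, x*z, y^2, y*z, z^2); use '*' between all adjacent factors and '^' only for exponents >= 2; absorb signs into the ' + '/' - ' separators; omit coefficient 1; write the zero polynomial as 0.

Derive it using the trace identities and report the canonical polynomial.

x^2*y^2 - 2*x*y*z + z^2 - 2

so trace(b^2) = trace(b) * trace(b) - trace(1) = y^2 - 2
trace(b^2 a) = trace(b) * trace(a b) - trace(a) = y*z - x
reduce: trace(b a^-1 b) = trace(b^2) * trace(a) - trace(b^2 a) = x*y^2 - y*z - x
trace(b a b a) = trace(a b) * trace(a b) - trace(1)   [split at repeated a] = z^2 - 2
reduce: trace(b a^-1 b a) = trace(b a b) * trace(a) - trace(b a b a) = x*y*z - x^2 - z^2 + 2
so trace(b a^-1 b a^-1) = trace(b a^-1 b) * trace(a) - trace(b a^-1 b a) = x^2*y^2 - 2*x*y*z + z^2 - 2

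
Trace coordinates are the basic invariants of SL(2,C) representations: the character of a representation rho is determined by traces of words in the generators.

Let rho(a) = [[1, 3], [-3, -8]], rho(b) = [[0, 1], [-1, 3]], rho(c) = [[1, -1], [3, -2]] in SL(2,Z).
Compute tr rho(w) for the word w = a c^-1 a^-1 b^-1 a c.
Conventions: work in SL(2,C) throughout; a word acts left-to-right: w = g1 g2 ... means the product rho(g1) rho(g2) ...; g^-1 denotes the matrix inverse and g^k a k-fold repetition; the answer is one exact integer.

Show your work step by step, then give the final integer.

17697

rho(a) = [[1, 3], [-3, -8]]
... * rho(c^-1) = [[-2, 1], [-3, 1]]  ->  [[-11, 4], [30, -11]]
... * rho(a^-1) = [[-8, -3], [3, 1]]  ->  [[100, 37], [-273, -101]]
... * rho(b^-1) = [[3, -1], [1, 0]]  ->  [[337, -100], [-920, 273]]
... * rho(a) = [[1, 3], [-3, -8]]  ->  [[637, 1811], [-1739, -4944]]
... * rho(c) = [[1, -1], [3, -2]]  ->  [[6070, -4259], [-16571, 11627]]
tr = 6070 + 11627 = 17697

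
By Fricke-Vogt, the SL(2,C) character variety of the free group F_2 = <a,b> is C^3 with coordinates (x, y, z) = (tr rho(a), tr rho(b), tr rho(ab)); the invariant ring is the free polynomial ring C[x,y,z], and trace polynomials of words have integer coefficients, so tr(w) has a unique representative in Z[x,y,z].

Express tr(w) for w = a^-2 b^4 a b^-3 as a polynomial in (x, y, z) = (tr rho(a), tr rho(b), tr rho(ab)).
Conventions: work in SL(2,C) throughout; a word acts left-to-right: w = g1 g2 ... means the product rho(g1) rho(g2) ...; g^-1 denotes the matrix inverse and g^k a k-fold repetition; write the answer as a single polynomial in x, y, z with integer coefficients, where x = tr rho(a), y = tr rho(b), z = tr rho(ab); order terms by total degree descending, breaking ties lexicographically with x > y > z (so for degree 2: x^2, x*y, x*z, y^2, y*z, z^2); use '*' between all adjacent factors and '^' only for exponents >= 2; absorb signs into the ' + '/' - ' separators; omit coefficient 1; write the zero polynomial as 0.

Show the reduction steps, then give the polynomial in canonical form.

trace(b^2) = trace(b)*trace(b) - trace(1)   [square of b] = y^2 - 2
trace(b^3) = trace(b)*trace(b^2) - trace(b)   [square of b] = y^3 - 3*y
trace(b^4) = trace(b)*trace(b^3) - trace(b^2)   [square of b] = y^4 - 4*y^2 + 2
trace(a b^2) = trace(b)*trace(a b) - trace(a)   [square of b] = y*z - x
trace(b^2 a b) = trace(b)*trace(a b^2) - trace(a b)   [square of b] = y^2*z - x*y - z
trace(b^3 a b) = trace(b)*trace(b^2 a b) - trace(b^2 a)   [square of b] = y^3*z - x*y^2 - 2*y*z + x
trace(b^4 a b) = trace(b)*trace(b^3 a b) - trace(b^3 a)   [square of b] = y^4*z - x*y^3 - 3*y^2*z + 2*x*y + z
trace(a b a b) = trace(b a)*trace(b a) - trace(1)   [split at a repeated b] = z^2 - 2
trace(a b a) = trace(a)*trace(b a) - trace(b)   [square of a] = x*z - y
trace(a b a b^2) = trace(b)*trace(a b a b) - trace(a b a)   [square of b] = y*z^2 - x*z - y
trace(a b a b^3) = trace(b)*trace(a b a b^2) - trace(a b a b)   [square of b] = y^2*z^2 - x*y*z - y^2 - z^2 + 2
trace(b^4 a b a) = trace(b)*trace(a b a b^3) - trace(a b a b^2)   [square of b] = y^3*z^2 - x*y^2*z - y^3 - 2*y*z^2 + x*z + 3*y
trace(a^-1 b^4 a b) = trace(b^4 a b)*trace(a) - trace(b^4 a b a)   [inverse elimination on a] = x*y^4*z - x^2*y^3 - y^3*z^2 - 2*x*y^2*z + 2*x^2*y + y^3 + 2*y*z^2 - 3*y
trace(b^-1 a^-1 b^4 a) = trace(a^-1 b^4 a)*trace(b) - trace(a^-1 b^4 a b)   [inverse elimination on b] = -x*y^4*z + x^2*y^3 + y^5 + y^3*z^2 + 2*x*y^2*z - 2*x^2*y - 5*y^3 - 2*y*z^2 + 5*y
trace(a^-1 b^4 a b^-2) = trace(b^-1 a^-1 b^4 a)*trace(b) - trace(b^-1 a^-1 b^4 a b)   [inverse elimination on b] = -x*y^5*z + x^2*y^4 + y^6 + y^4*z^2 + 2*x*y^3*z - 2*x^2*y^2 - 6*y^4 - 2*y^2*z^2 + 9*y^2 - 2
trace(b^-2 a^-2 b^4 a) = trace(a^-1 b^4 a b^-2)*trace(a) - trace(a^-1 b^4 a b^-2 a)   [inverse elimination on a] = -x^2*y^5*z + x^3*y^4 + x*y^6 + x*y^4*z^2 + 2*x^2*y^3*z - 2*x^3*y^2 - 6*x*y^4 - 2*x*y^2*z^2 + 9*x*y^2 - y*z - x
trace(b^-1 a^-2 b^4 a) = trace(a^-1 b^4 a b^-1)*trace(a) - trace(a^-1 b^4 a b^-1 a)   [inverse elimination on a] = -x^2*y^4*z + x^3*y^3 + x*y^5 + x*y^3*z^2 + 2*x^2*y^2*z - 2*x^3*y - 5*x*y^3 - 2*x*y*z^2 - y^2*z + 6*x*y + z
trace(a^-2 b^4 a b^-3) = trace(b^-2 a^-2 b^4 a)*trace(b) - trace(b^-2 a^-2 b^4 a b)   [inverse elimination on b] = -x^2*y^6*z + x^3*y^5 + x*y^7 + x*y^5*z^2 + 3*x^2*y^4*z - 3*x^3*y^3 - 7*x*y^5 - 3*x*y^3*z^2 - 2*x^2*y^2*z + 2*x^3*y + 14*x*y^3 + 2*x*y*z^2 - 7*x*y - z

-x^2*y^6*z + x^3*y^5 + x*y^7 + x*y^5*z^2 + 3*x^2*y^4*z - 3*x^3*y^3 - 7*x*y^5 - 3*x*y^3*z^2 - 2*x^2*y^2*z + 2*x^3*y + 14*x*y^3 + 2*x*y*z^2 - 7*x*y - z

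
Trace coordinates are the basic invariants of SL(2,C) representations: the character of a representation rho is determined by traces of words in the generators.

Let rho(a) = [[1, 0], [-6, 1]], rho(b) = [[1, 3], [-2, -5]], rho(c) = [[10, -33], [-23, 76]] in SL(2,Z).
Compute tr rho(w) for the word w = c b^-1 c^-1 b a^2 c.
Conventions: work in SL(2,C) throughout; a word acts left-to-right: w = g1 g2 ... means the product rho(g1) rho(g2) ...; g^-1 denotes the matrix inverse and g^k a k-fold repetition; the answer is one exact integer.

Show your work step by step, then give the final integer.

10340132

rho(c) = [[10, -33], [-23, 76]]
... * rho(b^-1) = [[-5, -3], [2, 1]]  ->  [[-116, -63], [267, 145]]
... * rho(c^-1) = [[76, 33], [23, 10]]  ->  [[-10265, -4458], [23627, 10261]]
... * rho(b) = [[1, 3], [-2, -5]]  ->  [[-1349, -8505], [3105, 19576]]
... * rho(a) = [[1, 0], [-6, 1]]  ->  [[49681, -8505], [-114351, 19576]]
... * rho(a) = [[1, 0], [-6, 1]]  ->  [[100711, -8505], [-231807, 19576]]
... * rho(c) = [[10, -33], [-23, 76]]  ->  [[1202725, -3969843], [-2768318, 9137407]]
tr = 1202725 + 9137407 = 10340132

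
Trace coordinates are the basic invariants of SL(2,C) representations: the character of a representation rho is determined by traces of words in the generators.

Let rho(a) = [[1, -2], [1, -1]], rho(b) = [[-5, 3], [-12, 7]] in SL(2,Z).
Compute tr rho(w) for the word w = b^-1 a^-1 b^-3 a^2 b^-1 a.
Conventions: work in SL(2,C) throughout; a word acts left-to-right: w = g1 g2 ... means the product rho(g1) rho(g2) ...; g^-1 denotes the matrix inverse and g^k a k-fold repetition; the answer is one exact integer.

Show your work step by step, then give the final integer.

898

rho(b^-1) = [[7, -3], [12, -5]]
... * rho(a^-1) = [[-1, 2], [-1, 1]]  ->  [[-4, 11], [-7, 19]]
... * rho(b^-1) = [[7, -3], [12, -5]]  ->  [[104, -43], [179, -74]]
... * rho(b^-1) = [[7, -3], [12, -5]]  ->  [[212, -97], [365, -167]]
... * rho(b^-1) = [[7, -3], [12, -5]]  ->  [[320, -151], [551, -260]]
... * rho(a) = [[1, -2], [1, -1]]  ->  [[169, -489], [291, -842]]
... * rho(a) = [[1, -2], [1, -1]]  ->  [[-320, 151], [-551, 260]]
... * rho(b^-1) = [[7, -3], [12, -5]]  ->  [[-428, 205], [-737, 353]]
... * rho(a) = [[1, -2], [1, -1]]  ->  [[-223, 651], [-384, 1121]]
tr = -223 + 1121 = 898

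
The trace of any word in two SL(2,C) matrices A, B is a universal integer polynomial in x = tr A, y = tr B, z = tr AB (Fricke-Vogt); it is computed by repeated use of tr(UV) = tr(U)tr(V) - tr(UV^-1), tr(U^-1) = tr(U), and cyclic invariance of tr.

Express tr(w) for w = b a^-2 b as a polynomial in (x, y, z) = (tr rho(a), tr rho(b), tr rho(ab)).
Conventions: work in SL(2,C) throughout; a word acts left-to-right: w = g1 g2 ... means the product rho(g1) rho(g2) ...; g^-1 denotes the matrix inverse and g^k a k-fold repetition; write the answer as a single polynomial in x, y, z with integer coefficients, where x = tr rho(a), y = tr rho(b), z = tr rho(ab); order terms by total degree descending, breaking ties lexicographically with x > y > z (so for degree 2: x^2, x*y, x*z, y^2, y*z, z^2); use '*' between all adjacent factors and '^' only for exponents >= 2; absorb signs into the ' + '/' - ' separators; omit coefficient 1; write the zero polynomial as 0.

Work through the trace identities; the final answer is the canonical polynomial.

tr(b^2) = tr(b) * tr(b) - tr(1) = y^2 - 2
tr(b^2 a) = tr(b) * tr(a b) - tr(a) = y*z - x
tr(a^-1 b^2) = tr(b^2) * tr(a) - tr(b^2 a) = x*y^2 - y*z - x
tr(b a^-2 b) = tr(a^-1 b^2) * tr(a) - tr(a^-1 b^2 a) = x^2*y^2 - x*y*z - x^2 - y^2 + 2

x^2*y^2 - x*y*z - x^2 - y^2 + 2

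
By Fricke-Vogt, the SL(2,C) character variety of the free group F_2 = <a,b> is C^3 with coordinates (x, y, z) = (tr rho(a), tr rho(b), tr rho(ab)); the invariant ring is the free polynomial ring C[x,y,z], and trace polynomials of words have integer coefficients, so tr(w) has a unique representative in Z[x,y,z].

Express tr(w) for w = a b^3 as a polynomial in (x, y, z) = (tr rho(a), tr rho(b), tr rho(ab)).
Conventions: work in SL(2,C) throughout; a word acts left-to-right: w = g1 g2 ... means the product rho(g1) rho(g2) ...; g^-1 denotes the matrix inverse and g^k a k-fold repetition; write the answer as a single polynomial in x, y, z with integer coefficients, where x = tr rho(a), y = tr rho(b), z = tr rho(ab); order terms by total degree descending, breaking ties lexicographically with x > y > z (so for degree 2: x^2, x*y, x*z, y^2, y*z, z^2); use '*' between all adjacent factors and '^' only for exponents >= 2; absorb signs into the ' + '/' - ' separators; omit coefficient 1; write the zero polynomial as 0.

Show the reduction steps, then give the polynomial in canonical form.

trace(b a b) = trace(b) trace(a b) - trace(a)   [square of b] = y*z - x
trace(a b^3) = trace(b) trace(b a b) - trace(b a)   [square of b] = y^2*z - x*y - z

y^2*z - x*y - z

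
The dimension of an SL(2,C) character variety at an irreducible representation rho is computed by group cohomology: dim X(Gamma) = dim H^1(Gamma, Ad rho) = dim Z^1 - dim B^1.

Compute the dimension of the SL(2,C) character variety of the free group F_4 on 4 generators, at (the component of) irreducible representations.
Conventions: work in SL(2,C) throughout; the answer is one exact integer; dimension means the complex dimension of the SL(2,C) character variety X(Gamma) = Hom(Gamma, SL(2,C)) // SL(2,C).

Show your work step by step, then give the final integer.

Gamma = F_4 has 4 generators and no relators.
A cocycle picks one sl_2 vector per generator freely, giving dim Z^1 = 3*4 = 12.
At an irreducible rho the centralizer of the image in sl_2 is 0, so the coboundary map sl_2 -> Z^1 is injective: dim B^1 = 3.
dim X = dim H^1 = dim Z^1 - dim B^1 = 12 - 3 = 9.

9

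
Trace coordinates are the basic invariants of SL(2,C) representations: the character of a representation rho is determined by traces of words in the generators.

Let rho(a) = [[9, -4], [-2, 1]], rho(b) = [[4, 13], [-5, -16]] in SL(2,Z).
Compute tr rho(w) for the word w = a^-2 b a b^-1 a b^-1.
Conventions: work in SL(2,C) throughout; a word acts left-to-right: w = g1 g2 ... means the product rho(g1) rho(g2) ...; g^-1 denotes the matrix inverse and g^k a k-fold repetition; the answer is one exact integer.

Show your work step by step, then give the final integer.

-2835452

rho(a^-1) = [[1, 4], [2, 9]]
... * rho(a^-1) = [[1, 4], [2, 9]]  ->  [[9, 40], [20, 89]]
... * rho(b) = [[4, 13], [-5, -16]]  ->  [[-164, -523], [-365, -1164]]
... * rho(a) = [[9, -4], [-2, 1]]  ->  [[-430, 133], [-957, 296]]
... * rho(b^-1) = [[-16, -13], [5, 4]]  ->  [[7545, 6122], [16792, 13625]]
... * rho(a) = [[9, -4], [-2, 1]]  ->  [[55661, -24058], [123878, -53543]]
... * rho(b^-1) = [[-16, -13], [5, 4]]  ->  [[-1010866, -819825], [-2249763, -1824586]]
tr = -1010866 + -1824586 = -2835452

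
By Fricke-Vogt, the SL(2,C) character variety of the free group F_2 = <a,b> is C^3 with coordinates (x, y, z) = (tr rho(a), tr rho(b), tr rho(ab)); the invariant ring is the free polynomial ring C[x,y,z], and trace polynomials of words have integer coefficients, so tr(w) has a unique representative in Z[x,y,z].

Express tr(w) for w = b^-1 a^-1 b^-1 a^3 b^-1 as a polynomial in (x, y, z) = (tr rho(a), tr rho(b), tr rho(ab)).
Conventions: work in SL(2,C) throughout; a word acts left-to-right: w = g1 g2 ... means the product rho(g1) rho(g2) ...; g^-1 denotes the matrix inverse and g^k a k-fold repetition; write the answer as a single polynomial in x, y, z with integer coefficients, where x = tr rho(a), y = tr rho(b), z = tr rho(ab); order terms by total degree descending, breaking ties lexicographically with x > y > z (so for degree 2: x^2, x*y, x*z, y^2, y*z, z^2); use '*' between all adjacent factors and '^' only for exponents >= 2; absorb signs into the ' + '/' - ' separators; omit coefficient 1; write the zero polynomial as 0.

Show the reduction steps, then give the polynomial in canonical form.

next, trace(a^2) = trace(a) * trace(a) - trace(1)  (reduce the a square) = x^2 - 2
trace(a^2 b) = trace(a) * trace(b a) - trace(b)  (reduce the a square) = x*z - y
trace(a^2 b^-1) = trace(a^2) * trace(b) - trace(a^2 b)  (eliminate b^-1) = x^2*y - x*z - y
trace(a^2 b^-2) = trace(a^2 b^-1) * trace(b) - trace(a^2)  (eliminate b^-1) = x^2*y^2 - x*y*z - x^2 - y^2 + 2
trace(a^3) = trace(a) * trace(a^2) - trace(a)  (reduce the a square) = x^3 - 3*x
next, trace(b a^3) = trace(a) * trace(b a^2) - trace(b a)  (reduce the a square) = x^2*z - x*y - z
and trace(a b a^3) = trace(a) * trace(b a^3) - trace(b a^2)  (reduce the a square) = x^3*z - x^2*y - 2*x*z + y
and trace(b a b a) = trace(a b) * trace(a b) - trace(1)  (split on a) = z^2 - 2
trace(b a b) = trace(b) * trace(a b) - trace(a)  (reduce the b square) = y*z - x
trace(b a b a^2) = trace(a) * trace(b a b a) - trace(b a b)  (reduce the a square) = x*z^2 - y*z - x
and trace(a b a^3 b) = trace(a) * trace(b a b a^2) - trace(b a b a)  (reduce the a square) = x^2*z^2 - x*y*z - x^2 - z^2 + 2
and trace(b a^3 b^-1 a) = trace(a b a^3) * trace(b) - trace(a b a^3 b)  (eliminate b^-1) = x^3*y*z - x^2*y^2 - x^2*z^2 - x*y*z + x^2 + y^2 + z^2 - 2
trace(a^-1 b a^3 b^-1) = trace(b a^3 b^-1) * trace(a) - trace(b a^3 b^-1 a)  (eliminate a^-1) = -x^3*y*z + x^4 + x^2*y^2 + x^2*z^2 + x*y*z - 4*x^2 - y^2 - z^2 + 2
trace(a^3 b^-2 a^-1 b) = trace(a^-1 b a^3 b^-1) * trace(b) - trace(a^-1 b a^3)  (eliminate b^-1) = -x^3*y^2*z + x^4*y + x^2*y^3 + x^2*y*z^2 + x*y^2*z - 4*x^2*y - y^3 - y*z^2 - x*z + 3*y
trace(b^-1 a^-1 b^-1 a^3 b^-1) = trace(a^3 b^-2 a^-1) * trace(b) - trace(a^3 b^-2 a^-1 b)  (eliminate b^-1) = x^3*y^2*z - x^4*y - x^2*y*z^2 - 2*x*y^2*z + 3*x^2*y + y*z^2 + x*z - y

x^3*y^2*z - x^4*y - x^2*y*z^2 - 2*x*y^2*z + 3*x^2*y + y*z^2 + x*z - y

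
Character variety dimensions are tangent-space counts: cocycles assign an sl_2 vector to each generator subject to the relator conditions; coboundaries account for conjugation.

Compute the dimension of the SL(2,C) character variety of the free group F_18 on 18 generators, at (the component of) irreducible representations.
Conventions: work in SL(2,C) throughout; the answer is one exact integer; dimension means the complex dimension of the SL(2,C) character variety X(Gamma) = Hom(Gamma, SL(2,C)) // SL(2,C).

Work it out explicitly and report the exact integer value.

Here Gamma is free of rank 18 — no relator constrains a cocycle.
A cocycle picks one sl_2 vector per generator freely, giving dim Z^1 = 3*18 = 54.
At an irreducible rho the centralizer of the image in sl_2 is 0, so the coboundary map sl_2 -> Z^1 is injective: dim B^1 = 3.
Therefore dim X = 54 - 3 = 51.

51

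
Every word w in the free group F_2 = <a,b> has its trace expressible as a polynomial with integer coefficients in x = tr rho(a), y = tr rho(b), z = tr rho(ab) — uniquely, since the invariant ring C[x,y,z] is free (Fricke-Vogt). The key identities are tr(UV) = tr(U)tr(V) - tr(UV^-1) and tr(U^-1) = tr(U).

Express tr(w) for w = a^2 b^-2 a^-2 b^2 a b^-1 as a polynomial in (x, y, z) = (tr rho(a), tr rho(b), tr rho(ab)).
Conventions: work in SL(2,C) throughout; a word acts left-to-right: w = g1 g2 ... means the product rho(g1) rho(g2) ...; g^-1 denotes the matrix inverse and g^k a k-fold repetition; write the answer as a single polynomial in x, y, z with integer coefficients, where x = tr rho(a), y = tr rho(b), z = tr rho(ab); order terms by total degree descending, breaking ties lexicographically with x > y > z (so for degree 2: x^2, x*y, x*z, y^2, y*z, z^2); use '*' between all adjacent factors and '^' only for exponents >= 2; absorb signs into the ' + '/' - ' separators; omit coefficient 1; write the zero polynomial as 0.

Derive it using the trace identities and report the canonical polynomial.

and tr(a^2 b) = tr(a) tr(b a) - tr(b)  (reduce the a square) = x*z - y
and tr(a^2) = tr(a) tr(a) - tr(1)  (reduce the a square) = x^2 - 2
next, tr(a b^2 a) = tr(b) tr(a^2 b) - tr(a^2)  (reduce the b square) = x*y*z - x^2 - y^2 + 2
and tr(a b a b) = tr(a b) tr(a b) - tr(1)  (split on a) = z^2 - 2
tr(a b^2 a b) = tr(b) tr(a b a b) - tr(a b a)  (reduce the b square) = y*z^2 - x*z - y
and tr(b^2 a b^-1 a) = tr(a b^2 a) tr(b) - tr(a b^2 a b)  (eliminate b^-1) = x*y^2*z - x^2*y - y^3 - y*z^2 + x*z + 3*y
next, tr(a b^3 a) = tr(b) tr(b a^2 b) - tr(b a^2)  (reduce the b square) = x*y^2*z - x^2*y - y^3 - x*z + 3*y
and tr(a b^2) = tr(b) tr(a b) - tr(a)  (reduce the b square) = y*z - x
and tr(a b^3) = tr(b) tr(a b^2) - tr(a b)  (reduce the b square) = y^2*z - x*y - z
and tr(b^2 a^3 b) = tr(a) tr(a b^3 a) - tr(a b^3)  (reduce the a square) = x^2*y^2*z - x^3*y - x*y^3 - x^2*z - y^2*z + 4*x*y + z
and tr(a^2 b a b) = tr(a) tr(b a b a) - tr(b a b)  (reduce the a square) = x*z^2 - y*z - x
next, tr(a^2 b a) = tr(a) tr(b a^2) - tr(b a)  (reduce the a square) = x^2*z - x*y - z
tr(a b a b^2 a) = tr(b) tr(a^2 b a b) - tr(a^2 b a)  (reduce the b square) = x*y*z^2 - x^2*z - y^2*z + z
and tr(b^2 a^3 b a) = tr(a) tr(a b a b^2 a) - tr(a b a b^2)  (reduce the a square) = x^2*y*z^2 - x^3*z - x*y^2*z - y*z^2 + 2*x*z + y
next, tr(a^2 b a^-1 b^2 a) = tr(b^2 a^3 b) tr(a) - tr(b^2 a^3 b a)  (eliminate a^-1) = x^3*y^2*z - x^4*y - x^2*y^3 - x^2*y*z^2 + 4*x^2*y + y*z^2 - x*z - y
tr(b a b a^2 b) = tr(b) tr(a b a^2 b) - tr(a b a^2)  (reduce the b square) = x*y*z^2 - x^2*z - y^2*z + z
and tr(b^2 a b a^2 b) = tr(b) tr(b a b a^2 b) - tr(b a b a^2)  (reduce the b square) = x*y^2*z^2 - x^2*y*z - y^3*z - x*z^2 + 2*y*z + x
tr(b a b a b a) = tr(b a) tr(b a b a) - tr(b^-1 a^-1)  (split on b) = z^3 - 3*z
next, tr(a b a^2 b a b) = tr(a) tr(b a b a b a) - tr(b a b a b)  (reduce the a square) = x*z^3 - y*z^2 - 2*x*z + y
tr(a b a^2 b a) = tr(a) tr(b a^2 b a) - tr(b a^2 b)  (reduce the a square) = x^2*z^2 - 2*x*y*z + y^2 - 2
tr(b^2 a b a^2 b a) = tr(b) tr(a b a^2 b a b) - tr(a b a^2 b a)  (reduce the b square) = x*y*z^3 - x^2*z^2 - y^2*z^2 + 2
tr(a^2 b a^-1 b^2 a b) = tr(b^2 a b a^2 b) tr(a) - tr(b^2 a b a^2 b a)  (eliminate a^-1) = x^2*y^2*z^2 - x^3*y*z - x*y^3*z - x*y*z^3 + y^2*z^2 + 2*x*y*z + x^2 - 2
tr(a^-1 b^2 a b^-1 a^2 b) = tr(a^2 b a^-1 b^2 a) tr(b) - tr(a^2 b a^-1 b^2 a b)  (eliminate b^-1) = x^3*y^3*z - x^4*y^2 - x^2*y^4 - 2*x^2*y^2*z^2 + x^3*y*z + x*y^3*z + x*y*z^3 + 4*x^2*y^2 - 3*x*y*z - x^2 - y^2 + 2
next, tr(b^2 a b^-1 a^2 b^-1 a^-1) = tr(a^-1 b^2 a b^-1 a^2) tr(b) - tr(a^-1 b^2 a b^-1 a^2 b)  (eliminate b^-1) = -x^3*y^3*z + x^4*y^2 + x^2*y^4 + 2*x^2*y^2*z^2 - x^3*y*z - x*y*z^3 - 5*x^2*y^2 - y^4 - y^2*z^2 + 4*x*y*z + x^2 + 4*y^2 - 2
tr(b a b^-1 a^2) = tr(a^2 b a) tr(b) - tr(a^2 b a b)  (eliminate b^-1) = x^2*y*z - x*y^2 - x*z^2 + x
and tr(b^-1 a^-2 b^2 a b^-1 a^2) = tr(b^2 a b^-1 a^2 b^-1 a^-1) tr(a) - tr(b^2 a b^-1 a^2 b^-1)  (eliminate a^-1) = -x^4*y^3*z + x^5*y^2 + x^3*y^4 + 2*x^3*y^2*z^2 - x^4*y*z - x^2*y*z^3 - 5*x^3*y^2 - x*y^4 - x*y^2*z^2 + 3*x^2*y*z + x^3 + 5*x*y^2 + x*z^2 - 3*x
tr(a^2 b^-2 a^-2 b^2 a b^-1) = tr(b^-1 a^-2 b^2 a b^-1 a^2) tr(b) - tr(b^-1 a^-2 b^2 a b^-1 a^2 b)  (eliminate b^-1) = -x^4*y^4*z + x^5*y^3 + x^3*y^5 + 2*x^3*y^3*z^2 - x^4*y^2*z - x^2*y^2*z^3 - 5*x^3*y^3 - x*y^5 - x*y^3*z^2 + 3*x^2*y^2*z + x^3*y + 5*x*y^3 + x*y*z^2 - 3*x*y - z

-x^4*y^4*z + x^5*y^3 + x^3*y^5 + 2*x^3*y^3*z^2 - x^4*y^2*z - x^2*y^2*z^3 - 5*x^3*y^3 - x*y^5 - x*y^3*z^2 + 3*x^2*y^2*z + x^3*y + 5*x*y^3 + x*y*z^2 - 3*x*y - z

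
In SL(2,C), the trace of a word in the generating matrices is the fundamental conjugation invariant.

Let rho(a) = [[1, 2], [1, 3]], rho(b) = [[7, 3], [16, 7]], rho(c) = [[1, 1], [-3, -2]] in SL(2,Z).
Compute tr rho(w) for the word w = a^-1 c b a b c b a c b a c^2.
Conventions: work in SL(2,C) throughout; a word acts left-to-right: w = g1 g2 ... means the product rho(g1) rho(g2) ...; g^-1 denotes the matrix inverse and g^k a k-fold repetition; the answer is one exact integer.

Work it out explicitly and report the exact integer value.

rho(a^-1) = [[3, -2], [-1, 1]]
... * rho(c) = [[1, 1], [-3, -2]]  ->  [[9, 7], [-4, -3]]
... * rho(b) = [[7, 3], [16, 7]]  ->  [[175, 76], [-76, -33]]
... * rho(a) = [[1, 2], [1, 3]]  ->  [[251, 578], [-109, -251]]
... * rho(b) = [[7, 3], [16, 7]]  ->  [[11005, 4799], [-4779, -2084]]
... * rho(c) = [[1, 1], [-3, -2]]  ->  [[-3392, 1407], [1473, -611]]
... * rho(b) = [[7, 3], [16, 7]]  ->  [[-1232, -327], [535, 142]]
... * rho(a) = [[1, 2], [1, 3]]  ->  [[-1559, -3445], [677, 1496]]
... * rho(c) = [[1, 1], [-3, -2]]  ->  [[8776, 5331], [-3811, -2315]]
... * rho(b) = [[7, 3], [16, 7]]  ->  [[146728, 63645], [-63717, -27638]]
... * rho(a) = [[1, 2], [1, 3]]  ->  [[210373, 484391], [-91355, -210348]]
... * rho(c) = [[1, 1], [-3, -2]]  ->  [[-1242800, -758409], [539689, 329341]]
... * rho(c) = [[1, 1], [-3, -2]]  ->  [[1032427, 274018], [-448334, -118993]]
tr = 1032427 + -118993 = 913434

913434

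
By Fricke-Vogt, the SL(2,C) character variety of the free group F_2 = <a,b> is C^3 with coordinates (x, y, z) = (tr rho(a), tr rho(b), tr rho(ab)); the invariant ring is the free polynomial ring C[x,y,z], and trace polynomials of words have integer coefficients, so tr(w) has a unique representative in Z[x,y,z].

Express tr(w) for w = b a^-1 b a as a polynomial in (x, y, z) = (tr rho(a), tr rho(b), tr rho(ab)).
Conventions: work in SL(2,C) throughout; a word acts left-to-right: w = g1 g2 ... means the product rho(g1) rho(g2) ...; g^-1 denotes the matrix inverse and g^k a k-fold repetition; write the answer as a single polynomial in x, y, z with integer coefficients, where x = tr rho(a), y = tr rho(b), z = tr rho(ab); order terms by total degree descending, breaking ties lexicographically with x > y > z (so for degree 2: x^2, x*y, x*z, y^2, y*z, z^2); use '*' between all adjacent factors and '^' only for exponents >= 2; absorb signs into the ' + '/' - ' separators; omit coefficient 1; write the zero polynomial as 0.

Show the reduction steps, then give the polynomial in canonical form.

trace(b a b) = trace(b) * trace(a b) - trace(a) = y*z - x
trace(b a b a) = trace(a b) * trace(a b) - trace(1) = z^2 - 2
trace(b a^-1 b a) = trace(b a b) * trace(a) - trace(b a b a) = x*y*z - x^2 - z^2 + 2

x*y*z - x^2 - z^2 + 2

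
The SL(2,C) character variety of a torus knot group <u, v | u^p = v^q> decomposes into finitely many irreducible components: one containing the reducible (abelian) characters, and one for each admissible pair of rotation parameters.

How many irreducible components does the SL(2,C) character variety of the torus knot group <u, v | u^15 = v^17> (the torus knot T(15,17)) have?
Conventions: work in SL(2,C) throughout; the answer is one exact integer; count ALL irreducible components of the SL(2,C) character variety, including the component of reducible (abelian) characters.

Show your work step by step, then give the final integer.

In the torus knot group T(15,17), u^15 = v^17 is central, so an irreducible representation sends it to +I or -I (Schur).
On an irreducible component, tr(u) is locked at 2*cos(pi*alpha/15) for some alpha in 1..14, and tr(v) at 2*cos(pi*beta/17) for some beta in 1..16.
u^15 = (-1)^alpha I and v^17 = (-1)^beta I must agree, so alpha and beta have equal parity.
Enumerate parity-matched pairs: 7*8 odd-odd plus 7*8 even-even gives 112.
Total: 112 irreducible-character components + 1 reducible (abelian) component = 113.

113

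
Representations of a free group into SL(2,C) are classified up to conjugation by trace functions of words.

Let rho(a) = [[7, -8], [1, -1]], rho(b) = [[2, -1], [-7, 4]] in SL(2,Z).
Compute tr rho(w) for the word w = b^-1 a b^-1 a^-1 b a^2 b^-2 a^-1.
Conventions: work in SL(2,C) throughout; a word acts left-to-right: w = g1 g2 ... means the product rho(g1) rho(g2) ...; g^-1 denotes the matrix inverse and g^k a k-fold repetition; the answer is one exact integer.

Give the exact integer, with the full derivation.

-134935774

rho(b^-1) = [[4, 1], [7, 2]]
... * rho(a) = [[7, -8], [1, -1]]  ->  [[29, -33], [51, -58]]
... * rho(b^-1) = [[4, 1], [7, 2]]  ->  [[-115, -37], [-202, -65]]
... * rho(a^-1) = [[-1, 8], [-1, 7]]  ->  [[152, -1179], [267, -2071]]
... * rho(b) = [[2, -1], [-7, 4]]  ->  [[8557, -4868], [15031, -8551]]
... * rho(a) = [[7, -8], [1, -1]]  ->  [[55031, -63588], [96666, -111697]]
... * rho(a) = [[7, -8], [1, -1]]  ->  [[321629, -376660], [564965, -661631]]
... * rho(b^-1) = [[4, 1], [7, 2]]  ->  [[-1350104, -431691], [-2371557, -758297]]
... * rho(b^-1) = [[4, 1], [7, 2]]  ->  [[-8422253, -2213486], [-14794307, -3888151]]
... * rho(a^-1) = [[-1, 8], [-1, 7]]  ->  [[10635739, -82872426], [18682458, -145571513]]
tr = 10635739 + -145571513 = -134935774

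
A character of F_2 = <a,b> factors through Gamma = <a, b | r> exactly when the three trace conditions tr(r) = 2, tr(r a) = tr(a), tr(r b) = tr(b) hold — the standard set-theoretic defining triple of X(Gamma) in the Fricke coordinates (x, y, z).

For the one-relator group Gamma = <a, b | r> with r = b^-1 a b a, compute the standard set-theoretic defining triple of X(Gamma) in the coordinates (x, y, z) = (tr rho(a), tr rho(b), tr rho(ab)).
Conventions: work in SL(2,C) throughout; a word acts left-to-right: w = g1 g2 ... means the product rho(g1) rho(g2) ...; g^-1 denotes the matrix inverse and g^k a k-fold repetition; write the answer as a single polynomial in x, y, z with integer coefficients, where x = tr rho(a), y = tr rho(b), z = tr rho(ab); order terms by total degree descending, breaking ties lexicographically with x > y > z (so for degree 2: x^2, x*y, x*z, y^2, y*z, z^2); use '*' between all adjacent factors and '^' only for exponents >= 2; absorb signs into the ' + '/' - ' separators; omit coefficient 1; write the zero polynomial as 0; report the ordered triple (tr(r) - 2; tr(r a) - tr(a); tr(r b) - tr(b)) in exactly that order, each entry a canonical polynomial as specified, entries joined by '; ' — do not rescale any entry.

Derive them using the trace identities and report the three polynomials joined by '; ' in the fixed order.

x*y*z - y^2 - z^2; x^2*y*z - x*y^2 - x*z^2; x*z - 2*y

tr(a b a) = tr(a)*tr(b a) - tr(b) = x*z - y
tr(a b a b) = tr(a b)*tr(a b) - tr(1)   [split at repeated a] = z^2 - 2
tr(b^-1 a b a) = tr(a b a)*tr(b) - tr(a b a b) = x*y*z - y^2 - z^2 + 2
and tr(a b a^2) = tr(a)*tr(a b a) - tr(a b)  (reduce the a square) = x^2*z - x*y - z
tr(b a b) = tr(b)*tr(a b) - tr(a)  (reduce the b square) = y*z - x
tr(a b a^2 b) = tr(a)*tr(b a b a) - tr(b a b)  (reduce the a square) = x*z^2 - y*z - x
next, tr(b^-1 a b a^2) = tr(a b a^2)*tr(b) - tr(a b a^2 b)  (eliminate b^-1) = x^2*y*z - x*y^2 - x*z^2 + x
assemble the triple (tr(r) - 2; tr(r a) - x; tr(r b) - y)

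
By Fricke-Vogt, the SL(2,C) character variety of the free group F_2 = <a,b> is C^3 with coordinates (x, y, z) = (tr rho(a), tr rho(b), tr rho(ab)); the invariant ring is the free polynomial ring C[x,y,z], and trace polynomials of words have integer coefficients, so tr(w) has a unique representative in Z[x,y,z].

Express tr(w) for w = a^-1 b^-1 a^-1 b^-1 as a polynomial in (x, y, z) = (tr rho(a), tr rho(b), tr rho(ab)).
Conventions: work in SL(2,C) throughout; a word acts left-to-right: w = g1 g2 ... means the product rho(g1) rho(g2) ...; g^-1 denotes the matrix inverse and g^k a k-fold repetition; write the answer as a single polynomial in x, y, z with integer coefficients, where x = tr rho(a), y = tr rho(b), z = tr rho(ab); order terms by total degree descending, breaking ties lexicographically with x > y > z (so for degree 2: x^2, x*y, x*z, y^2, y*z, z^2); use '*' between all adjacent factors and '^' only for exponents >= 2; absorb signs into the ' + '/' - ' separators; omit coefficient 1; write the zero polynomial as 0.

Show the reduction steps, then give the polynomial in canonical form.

tr(b^-1) = tr(b) = y
tr(b^-2) = tr(b^-1)*tr(b) - tr(1) = y^2 - 2
tr(b^-1 a) = tr(a)*tr(b) - tr(a b) = x*y - z
tr(b^-2 a) = tr(b^-1 a)*tr(b) - tr(b^-1 a b) = x*y^2 - y*z - x
tr(b^-1 a^-1 b^-1) = tr(b^-2)*tr(a) - tr(b^-2 a) = y*z - x
tr(a^2) = tr(a)*tr(a) - tr(1) = x^2 - 2
tr(a^2 b) = tr(a)*tr(b a) - tr(b) = x*z - y
tr(a b^-1 a) = tr(a^2)*tr(b) - tr(a^2 b) = x^2*y - x*z - y
tr(a b a b) = tr(a b)*tr(a b) - tr(1) = z^2 - 2
tr(a b^-1 a b) = tr(a b a)*tr(b) - tr(a b a b) = x*y*z - y^2 - z^2 + 2
tr(b^-1 a b^-1 a) = tr(a b^-1 a)*tr(b) - tr(a b^-1 a b) = x^2*y^2 - 2*x*y*z + z^2 - 2
tr(b^-1 a^-1 b^-1 a) = tr(b^-1 a b^-1)*tr(a) - tr(b^-1 a b^-1 a) = x*y*z - x^2 - z^2 + 2
tr(a^-1 b^-1 a^-1 b^-1) = tr(b^-1 a^-1 b^-1)*tr(a) - tr(b^-1 a^-1 b^-1 a) = z^2 - 2

z^2 - 2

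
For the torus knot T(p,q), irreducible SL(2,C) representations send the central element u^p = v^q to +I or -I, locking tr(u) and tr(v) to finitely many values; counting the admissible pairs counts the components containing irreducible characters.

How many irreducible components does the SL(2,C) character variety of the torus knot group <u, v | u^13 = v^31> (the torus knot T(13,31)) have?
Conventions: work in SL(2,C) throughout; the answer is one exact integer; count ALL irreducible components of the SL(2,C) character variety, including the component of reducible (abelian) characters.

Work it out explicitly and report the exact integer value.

181

In the torus knot group T(13,31), u^13 = v^31 is central, so an irreducible representation sends it to +I or -I (Schur).
On an irreducible component, tr(u) is locked at 2*cos(pi*alpha/13) for some alpha in 1..12, and tr(v) at 2*cos(pi*beta/31) for some beta in 1..30.
u^13 = (-1)^alpha I and v^31 = (-1)^beta I must agree, so alpha and beta have equal parity.
count pairs: odd alpha (6 choices) x odd beta (15), plus even alpha (6) x even beta (15): 6*15 + 6*15 = 180.
That is 180 components of irreducible characters, and with the reducible (abelian) component the total is 181.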